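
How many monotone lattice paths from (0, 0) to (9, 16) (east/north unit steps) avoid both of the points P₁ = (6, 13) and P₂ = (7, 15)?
Number of paths = 1232891

Inclusion–exclusion. Total paths: C(25, 9) = 2042975. Through P₁: C(19, 6)·C(6, 3) = 542640. Through P₂: C(22, 7)·C(3, 2) = 511632. Since P₁ is strictly southwest of P₂, a monotone path through both must visit P₁ then P₂; paths through both = C(19, 6)·C(3, 1)·C(3, 2) = 244188. Avoid both = 2042975 − 542640 − 511632 + 244188 = 1232891.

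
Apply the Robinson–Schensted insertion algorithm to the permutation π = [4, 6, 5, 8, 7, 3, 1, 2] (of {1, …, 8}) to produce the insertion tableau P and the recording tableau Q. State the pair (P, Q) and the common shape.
P = [1, 2, 7] / [3, 5] / [4, 8] / [6];  Q = [1, 2, 4] / [3, 5] / [6, 8] / [7];  common shape = (3, 2, 2, 1)

Row-insert the values π_1, π_2, … into P one at a time, bumping the leftmost entry strictly greater than the inserted value down to the next row. The recording tableau Q records, in position (i, j), the step at which that cell was added to P.
  Insert 4 (step 1): P = [4];  Q = [1]
  Insert 6 (step 2): P = [4, 6];  Q = [1, 2]
  Insert 5 (step 3): P = [4, 5] / [6];  Q = [1, 2] / [3]
  Insert 8 (step 4): P = [4, 5, 8] / [6];  Q = [1, 2, 4] / [3]
  Insert 7 (step 5): P = [4, 5, 7] / [6, 8];  Q = [1, 2, 4] / [3, 5]
  Insert 3 (step 6): P = [3, 5, 7] / [4, 8] / [6];  Q = [1, 2, 4] / [3, 5] / [6]
  Insert 1 (step 7): P = [1, 5, 7] / [3, 8] / [4] / [6];  Q = [1, 2, 4] / [3, 5] / [6] / [7]
  Insert 2 (step 8): P = [1, 2, 7] / [3, 5] / [4, 8] / [6];  Q = [1, 2, 4] / [3, 5] / [6, 8] / [7]
Final shape: (3, 2, 2, 1).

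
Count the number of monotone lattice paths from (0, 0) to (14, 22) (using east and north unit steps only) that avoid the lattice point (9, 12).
Number of paths = 2913625410

Total paths from (0, 0) to (14, 22): C(36, 14) = 3796297200. Paths through (9, 12): (paths (0, 0) → (9, 12)) × (paths (9, 12) → (14, 22)) = C(21, 9) · C(15, 5) = 293930 · 3003 = 882671790. Avoidance count = 3796297200 − 882671790 = 2913625410.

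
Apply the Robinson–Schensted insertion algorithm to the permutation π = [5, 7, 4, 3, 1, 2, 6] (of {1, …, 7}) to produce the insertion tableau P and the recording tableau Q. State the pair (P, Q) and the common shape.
P = [1, 2, 6] / [3, 7] / [4] / [5];  Q = [1, 2, 7] / [3, 6] / [4] / [5];  common shape = (3, 2, 1, 1)

Row-insert the values π_1, π_2, … into P one at a time, bumping the leftmost entry strictly greater than the inserted value down to the next row. The recording tableau Q records, in position (i, j), the step at which that cell was added to P.
  Insert 5 (step 1): P = [5];  Q = [1]
  Insert 7 (step 2): P = [5, 7];  Q = [1, 2]
  Insert 4 (step 3): P = [4, 7] / [5];  Q = [1, 2] / [3]
  Insert 3 (step 4): P = [3, 7] / [4] / [5];  Q = [1, 2] / [3] / [4]
  Insert 1 (step 5): P = [1, 7] / [3] / [4] / [5];  Q = [1, 2] / [3] / [4] / [5]
  Insert 2 (step 6): P = [1, 2] / [3, 7] / [4] / [5];  Q = [1, 2] / [3, 6] / [4] / [5]
  Insert 6 (step 7): P = [1, 2, 6] / [3, 7] / [4] / [5];  Q = [1, 2, 7] / [3, 6] / [4] / [5]
Final shape: (3, 2, 1, 1).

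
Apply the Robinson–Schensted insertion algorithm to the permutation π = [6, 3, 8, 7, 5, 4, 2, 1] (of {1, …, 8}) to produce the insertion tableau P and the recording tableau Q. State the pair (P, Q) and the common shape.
P = [1, 4] / [2, 7] / [3] / [5] / [6] / [8];  Q = [1, 3] / [2, 4] / [5] / [6] / [7] / [8];  common shape = (2, 2, 1, 1, 1, 1)

Row-insert the values π_1, π_2, … into P one at a time, bumping the leftmost entry strictly greater than the inserted value down to the next row. The recording tableau Q records, in position (i, j), the step at which that cell was added to P.
  Insert 6 (step 1): P = [6];  Q = [1]
  Insert 3 (step 2): P = [3] / [6];  Q = [1] / [2]
  Insert 8 (step 3): P = [3, 8] / [6];  Q = [1, 3] / [2]
  Insert 7 (step 4): P = [3, 7] / [6, 8];  Q = [1, 3] / [2, 4]
  Insert 5 (step 5): P = [3, 5] / [6, 7] / [8];  Q = [1, 3] / [2, 4] / [5]
  Insert 4 (step 6): P = [3, 4] / [5, 7] / [6] / [8];  Q = [1, 3] / [2, 4] / [5] / [6]
  Insert 2 (step 7): P = [2, 4] / [3, 7] / [5] / [6] / [8];  Q = [1, 3] / [2, 4] / [5] / [6] / [7]
  Insert 1 (step 8): P = [1, 4] / [2, 7] / [3] / [5] / [6] / [8];  Q = [1, 3] / [2, 4] / [5] / [6] / [7] / [8]
Final shape: (2, 2, 1, 1, 1, 1).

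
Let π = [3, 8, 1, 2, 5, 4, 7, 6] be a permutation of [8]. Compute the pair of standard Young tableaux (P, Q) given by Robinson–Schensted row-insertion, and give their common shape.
P = [1, 2, 4, 6] / [3, 5, 7] / [8];  Q = [1, 2, 5, 7] / [3, 4, 8] / [6];  common shape = (4, 3, 1)

Row-insert the values π_1, π_2, … into P one at a time, bumping the leftmost entry strictly greater than the inserted value down to the next row. The recording tableau Q records, in position (i, j), the step at which that cell was added to P.
  Insert 3 (step 1): P = [3];  Q = [1]
  Insert 8 (step 2): P = [3, 8];  Q = [1, 2]
  Insert 1 (step 3): P = [1, 8] / [3];  Q = [1, 2] / [3]
  Insert 2 (step 4): P = [1, 2] / [3, 8];  Q = [1, 2] / [3, 4]
  Insert 5 (step 5): P = [1, 2, 5] / [3, 8];  Q = [1, 2, 5] / [3, 4]
  Insert 4 (step 6): P = [1, 2, 4] / [3, 5] / [8];  Q = [1, 2, 5] / [3, 4] / [6]
  Insert 7 (step 7): P = [1, 2, 4, 7] / [3, 5] / [8];  Q = [1, 2, 5, 7] / [3, 4] / [6]
  Insert 6 (step 8): P = [1, 2, 4, 6] / [3, 5, 7] / [8];  Q = [1, 2, 5, 7] / [3, 4, 8] / [6]
Final shape: (4, 3, 1).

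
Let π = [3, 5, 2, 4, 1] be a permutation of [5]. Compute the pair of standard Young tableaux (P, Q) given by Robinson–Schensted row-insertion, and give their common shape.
P = [1, 4] / [2, 5] / [3];  Q = [1, 2] / [3, 4] / [5];  common shape = (2, 2, 1)

Row-insert the values π_1, π_2, … into P one at a time, bumping the leftmost entry strictly greater than the inserted value down to the next row. The recording tableau Q records, in position (i, j), the step at which that cell was added to P.
  Insert 3 (step 1): P = [3];  Q = [1]
  Insert 5 (step 2): P = [3, 5];  Q = [1, 2]
  Insert 2 (step 3): P = [2, 5] / [3];  Q = [1, 2] / [3]
  Insert 4 (step 4): P = [2, 4] / [3, 5];  Q = [1, 2] / [3, 4]
  Insert 1 (step 5): P = [1, 4] / [2, 5] / [3];  Q = [1, 2] / [3, 4] / [5]
Final shape: (2, 2, 1).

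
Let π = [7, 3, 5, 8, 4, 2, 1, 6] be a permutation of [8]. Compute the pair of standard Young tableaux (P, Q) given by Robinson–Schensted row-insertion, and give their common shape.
P = [1, 4, 6] / [2, 8] / [3] / [5] / [7];  Q = [1, 3, 4] / [2, 8] / [5] / [6] / [7];  common shape = (3, 2, 1, 1, 1)

Row-insert the values π_1, π_2, … into P one at a time, bumping the leftmost entry strictly greater than the inserted value down to the next row. The recording tableau Q records, in position (i, j), the step at which that cell was added to P.
  Insert 7 (step 1): P = [7];  Q = [1]
  Insert 3 (step 2): P = [3] / [7];  Q = [1] / [2]
  Insert 5 (step 3): P = [3, 5] / [7];  Q = [1, 3] / [2]
  Insert 8 (step 4): P = [3, 5, 8] / [7];  Q = [1, 3, 4] / [2]
  Insert 4 (step 5): P = [3, 4, 8] / [5] / [7];  Q = [1, 3, 4] / [2] / [5]
  Insert 2 (step 6): P = [2, 4, 8] / [3] / [5] / [7];  Q = [1, 3, 4] / [2] / [5] / [6]
  Insert 1 (step 7): P = [1, 4, 8] / [2] / [3] / [5] / [7];  Q = [1, 3, 4] / [2] / [5] / [6] / [7]
  Insert 6 (step 8): P = [1, 4, 6] / [2, 8] / [3] / [5] / [7];  Q = [1, 3, 4] / [2, 8] / [5] / [6] / [7]
Final shape: (3, 2, 1, 1, 1).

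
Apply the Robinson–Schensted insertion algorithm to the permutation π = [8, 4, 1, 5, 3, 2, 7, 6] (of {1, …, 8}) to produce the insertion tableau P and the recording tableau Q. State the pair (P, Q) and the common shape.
P = [1, 2, 6] / [3, 5, 7] / [4] / [8];  Q = [1, 4, 7] / [2, 5, 8] / [3] / [6];  common shape = (3, 3, 1, 1)

Row-insert the values π_1, π_2, … into P one at a time, bumping the leftmost entry strictly greater than the inserted value down to the next row. The recording tableau Q records, in position (i, j), the step at which that cell was added to P.
  Insert 8 (step 1): P = [8];  Q = [1]
  Insert 4 (step 2): P = [4] / [8];  Q = [1] / [2]
  Insert 1 (step 3): P = [1] / [4] / [8];  Q = [1] / [2] / [3]
  Insert 5 (step 4): P = [1, 5] / [4] / [8];  Q = [1, 4] / [2] / [3]
  Insert 3 (step 5): P = [1, 3] / [4, 5] / [8];  Q = [1, 4] / [2, 5] / [3]
  Insert 2 (step 6): P = [1, 2] / [3, 5] / [4] / [8];  Q = [1, 4] / [2, 5] / [3] / [6]
  Insert 7 (step 7): P = [1, 2, 7] / [3, 5] / [4] / [8];  Q = [1, 4, 7] / [2, 5] / [3] / [6]
  Insert 6 (step 8): P = [1, 2, 6] / [3, 5, 7] / [4] / [8];  Q = [1, 4, 7] / [2, 5, 8] / [3] / [6]
Final shape: (3, 3, 1, 1).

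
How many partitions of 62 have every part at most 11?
p(62, parts ≤ 11) = 332337

Use the recurrence p(n, m) = p(n, m−1) + p(n−m, m): either the largest part is < m (count p(n, m−1)) or the largest part is exactly m (remove one copy of m, count p(n−m, m)). With p(0, ·) = 1 this gives p(62, parts ≤ 11) = 332337. (By conjugating Young diagrams, this also counts partitions of 62 into at most 11 parts.)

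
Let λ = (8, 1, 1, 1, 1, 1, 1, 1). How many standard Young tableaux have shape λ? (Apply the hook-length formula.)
# SYT of shape (8, 1, 1, 1, 1, 1, 1, 1) = 3432

Hook-length formula: f^λ = n! / Π hook(c), product over all cells c of the Young diagram. For λ = (8, 1, 1, 1, 1, 1, 1, 1), n = 15 boxes. Hook lengths by row (left-to-right, top-to-bottom): [15, 7, 6, 5, 4, 3, 2, 1]; [7]; [6]; [5]; [4]; [3]; [2]; [1]. Product of hooks = 381024000. So f^λ = 15! / 381024000 = 1307674368000 / 381024000 = 3432.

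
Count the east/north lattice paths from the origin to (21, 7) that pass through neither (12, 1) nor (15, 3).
Number of paths = 974915

Inclusion–exclusion. Total paths: C(28, 21) = 1184040. Through P₁: C(13, 12)·C(15, 9) = 65065. Through P₂: C(18, 15)·C(10, 6) = 171360. Since P₁ is strictly southwest of P₂, a monotone path through both must visit P₁ then P₂; paths through both = C(13, 12)·C(5, 3)·C(10, 6) = 27300. Avoid both = 1184040 − 65065 − 171360 + 27300 = 974915.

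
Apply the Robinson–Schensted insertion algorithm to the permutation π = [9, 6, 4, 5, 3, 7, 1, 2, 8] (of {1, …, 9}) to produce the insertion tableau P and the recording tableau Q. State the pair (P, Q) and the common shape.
P = [1, 2, 7, 8] / [3, 5] / [4] / [6] / [9];  Q = [1, 4, 6, 9] / [2, 8] / [3] / [5] / [7];  common shape = (4, 2, 1, 1, 1)

Row-insert the values π_1, π_2, … into P one at a time, bumping the leftmost entry strictly greater than the inserted value down to the next row. The recording tableau Q records, in position (i, j), the step at which that cell was added to P.
  Insert 9 (step 1): P = [9];  Q = [1]
  Insert 6 (step 2): P = [6] / [9];  Q = [1] / [2]
  Insert 4 (step 3): P = [4] / [6] / [9];  Q = [1] / [2] / [3]
  Insert 5 (step 4): P = [4, 5] / [6] / [9];  Q = [1, 4] / [2] / [3]
  Insert 3 (step 5): P = [3, 5] / [4] / [6] / [9];  Q = [1, 4] / [2] / [3] / [5]
  Insert 7 (step 6): P = [3, 5, 7] / [4] / [6] / [9];  Q = [1, 4, 6] / [2] / [3] / [5]
  Insert 1 (step 7): P = [1, 5, 7] / [3] / [4] / [6] / [9];  Q = [1, 4, 6] / [2] / [3] / [5] / [7]
  Insert 2 (step 8): P = [1, 2, 7] / [3, 5] / [4] / [6] / [9];  Q = [1, 4, 6] / [2, 8] / [3] / [5] / [7]
  Insert 8 (step 9): P = [1, 2, 7, 8] / [3, 5] / [4] / [6] / [9];  Q = [1, 4, 6, 9] / [2, 8] / [3] / [5] / [7]
Final shape: (4, 2, 1, 1, 1).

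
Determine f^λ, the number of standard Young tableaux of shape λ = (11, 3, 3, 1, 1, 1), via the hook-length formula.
# SYT of shape (11, 3, 3, 1, 1, 1) = 9447750

Hook-length formula: f^λ = n! / Π hook(c), product over all cells c of the Young diagram. For λ = (11, 3, 3, 1, 1, 1), n = 20 boxes. Hook lengths by row (left-to-right, top-to-bottom): [16, 12, 11, 8, 7, 6, 5, 4, 3, 2, 1]; [7, 3, 2]; [6, 2, 1]; [3]; [2]; [1]. Product of hooks = 257511260160. So f^λ = 20! / 257511260160 = 2432902008176640000 / 257511260160 = 9447750.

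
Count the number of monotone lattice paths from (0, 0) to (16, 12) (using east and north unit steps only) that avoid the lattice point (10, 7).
Number of paths = 21436779

Total paths from (0, 0) to (16, 12): C(28, 16) = 30421755. Paths through (10, 7): (paths (0, 0) → (10, 7)) × (paths (10, 7) → (16, 12)) = C(17, 10) · C(11, 6) = 19448 · 462 = 8984976. Avoidance count = 30421755 − 8984976 = 21436779.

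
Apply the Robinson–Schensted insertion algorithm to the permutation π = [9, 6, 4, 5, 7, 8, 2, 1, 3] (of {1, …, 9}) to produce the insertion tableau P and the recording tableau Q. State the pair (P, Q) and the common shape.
P = [1, 3, 7, 8] / [2, 5] / [4] / [6] / [9];  Q = [1, 4, 5, 6] / [2, 9] / [3] / [7] / [8];  common shape = (4, 2, 1, 1, 1)

Row-insert the values π_1, π_2, … into P one at a time, bumping the leftmost entry strictly greater than the inserted value down to the next row. The recording tableau Q records, in position (i, j), the step at which that cell was added to P.
  Insert 9 (step 1): P = [9];  Q = [1]
  Insert 6 (step 2): P = [6] / [9];  Q = [1] / [2]
  Insert 4 (step 3): P = [4] / [6] / [9];  Q = [1] / [2] / [3]
  Insert 5 (step 4): P = [4, 5] / [6] / [9];  Q = [1, 4] / [2] / [3]
  Insert 7 (step 5): P = [4, 5, 7] / [6] / [9];  Q = [1, 4, 5] / [2] / [3]
  Insert 8 (step 6): P = [4, 5, 7, 8] / [6] / [9];  Q = [1, 4, 5, 6] / [2] / [3]
  Insert 2 (step 7): P = [2, 5, 7, 8] / [4] / [6] / [9];  Q = [1, 4, 5, 6] / [2] / [3] / [7]
  Insert 1 (step 8): P = [1, 5, 7, 8] / [2] / [4] / [6] / [9];  Q = [1, 4, 5, 6] / [2] / [3] / [7] / [8]
  Insert 3 (step 9): P = [1, 3, 7, 8] / [2, 5] / [4] / [6] / [9];  Q = [1, 4, 5, 6] / [2, 9] / [3] / [7] / [8]
Final shape: (4, 2, 1, 1, 1).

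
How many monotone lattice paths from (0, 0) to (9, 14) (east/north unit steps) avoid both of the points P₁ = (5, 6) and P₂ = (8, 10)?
Number of paths = 450560

Inclusion–exclusion. Total paths: C(23, 9) = 817190. Through P₁: C(11, 5)·C(12, 4) = 228690. Through P₂: C(18, 8)·C(5, 1) = 218790. Since P₁ is strictly southwest of P₂, a monotone path through both must visit P₁ then P₂; paths through both = C(11, 5)·C(7, 3)·C(5, 1) = 80850. Avoid both = 817190 − 228690 − 218790 + 80850 = 450560.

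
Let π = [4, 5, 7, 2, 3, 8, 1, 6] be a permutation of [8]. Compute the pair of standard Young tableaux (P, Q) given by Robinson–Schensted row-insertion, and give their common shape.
P = [1, 3, 6, 8] / [2, 5, 7] / [4];  Q = [1, 2, 3, 6] / [4, 5, 8] / [7];  common shape = (4, 3, 1)

Row-insert the values π_1, π_2, … into P one at a time, bumping the leftmost entry strictly greater than the inserted value down to the next row. The recording tableau Q records, in position (i, j), the step at which that cell was added to P.
  Insert 4 (step 1): P = [4];  Q = [1]
  Insert 5 (step 2): P = [4, 5];  Q = [1, 2]
  Insert 7 (step 3): P = [4, 5, 7];  Q = [1, 2, 3]
  Insert 2 (step 4): P = [2, 5, 7] / [4];  Q = [1, 2, 3] / [4]
  Insert 3 (step 5): P = [2, 3, 7] / [4, 5];  Q = [1, 2, 3] / [4, 5]
  Insert 8 (step 6): P = [2, 3, 7, 8] / [4, 5];  Q = [1, 2, 3, 6] / [4, 5]
  Insert 1 (step 7): P = [1, 3, 7, 8] / [2, 5] / [4];  Q = [1, 2, 3, 6] / [4, 5] / [7]
  Insert 6 (step 8): P = [1, 3, 6, 8] / [2, 5, 7] / [4];  Q = [1, 2, 3, 6] / [4, 5, 8] / [7]
Final shape: (4, 3, 1).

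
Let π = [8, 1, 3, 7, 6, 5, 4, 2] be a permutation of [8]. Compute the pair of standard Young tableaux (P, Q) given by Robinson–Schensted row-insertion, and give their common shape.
P = [1, 2, 4] / [3] / [5] / [6] / [7] / [8];  Q = [1, 3, 4] / [2] / [5] / [6] / [7] / [8];  common shape = (3, 1, 1, 1, 1, 1)

Row-insert the values π_1, π_2, … into P one at a time, bumping the leftmost entry strictly greater than the inserted value down to the next row. The recording tableau Q records, in position (i, j), the step at which that cell was added to P.
  Insert 8 (step 1): P = [8];  Q = [1]
  Insert 1 (step 2): P = [1] / [8];  Q = [1] / [2]
  Insert 3 (step 3): P = [1, 3] / [8];  Q = [1, 3] / [2]
  Insert 7 (step 4): P = [1, 3, 7] / [8];  Q = [1, 3, 4] / [2]
  Insert 6 (step 5): P = [1, 3, 6] / [7] / [8];  Q = [1, 3, 4] / [2] / [5]
  Insert 5 (step 6): P = [1, 3, 5] / [6] / [7] / [8];  Q = [1, 3, 4] / [2] / [5] / [6]
  Insert 4 (step 7): P = [1, 3, 4] / [5] / [6] / [7] / [8];  Q = [1, 3, 4] / [2] / [5] / [6] / [7]
  Insert 2 (step 8): P = [1, 2, 4] / [3] / [5] / [6] / [7] / [8];  Q = [1, 3, 4] / [2] / [5] / [6] / [7] / [8]
Final shape: (3, 1, 1, 1, 1, 1).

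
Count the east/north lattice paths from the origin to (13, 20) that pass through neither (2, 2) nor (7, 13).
Number of paths = 277531308

Inclusion–exclusion. Total paths: C(33, 13) = 573166440. Through P₁: C(4, 2)·C(29, 11) = 207583740. Through P₂: C(20, 7)·C(13, 6) = 133024320. Since P₁ is strictly southwest of P₂, a monotone path through both must visit P₁ then P₂; paths through both = C(4, 2)·C(16, 5)·C(13, 6) = 44972928. Avoid both = 573166440 − 207583740 − 133024320 + 44972928 = 277531308.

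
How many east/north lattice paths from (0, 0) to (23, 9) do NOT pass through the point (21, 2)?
Number of paths = 28039692

Total paths from (0, 0) to (23, 9): C(32, 23) = 28048800. Paths through (21, 2): (paths (0, 0) → (21, 2)) × (paths (21, 2) → (23, 9)) = C(23, 21) · C(9, 2) = 253 · 36 = 9108. Avoidance count = 28048800 − 9108 = 28039692.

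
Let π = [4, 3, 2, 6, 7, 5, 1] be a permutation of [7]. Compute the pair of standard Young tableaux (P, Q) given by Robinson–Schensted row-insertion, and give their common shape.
P = [1, 5, 7] / [2, 6] / [3] / [4];  Q = [1, 4, 5] / [2, 6] / [3] / [7];  common shape = (3, 2, 1, 1)

Row-insert the values π_1, π_2, … into P one at a time, bumping the leftmost entry strictly greater than the inserted value down to the next row. The recording tableau Q records, in position (i, j), the step at which that cell was added to P.
  Insert 4 (step 1): P = [4];  Q = [1]
  Insert 3 (step 2): P = [3] / [4];  Q = [1] / [2]
  Insert 2 (step 3): P = [2] / [3] / [4];  Q = [1] / [2] / [3]
  Insert 6 (step 4): P = [2, 6] / [3] / [4];  Q = [1, 4] / [2] / [3]
  Insert 7 (step 5): P = [2, 6, 7] / [3] / [4];  Q = [1, 4, 5] / [2] / [3]
  Insert 5 (step 6): P = [2, 5, 7] / [3, 6] / [4];  Q = [1, 4, 5] / [2, 6] / [3]
  Insert 1 (step 7): P = [1, 5, 7] / [2, 6] / [3] / [4];  Q = [1, 4, 5] / [2, 6] / [3] / [7]
Final shape: (3, 2, 1, 1).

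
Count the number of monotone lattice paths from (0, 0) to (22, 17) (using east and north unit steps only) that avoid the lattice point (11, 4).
Number of paths = 47613881250

Total paths from (0, 0) to (22, 17): C(39, 22) = 51021117810. Paths through (11, 4): (paths (0, 0) → (11, 4)) × (paths (11, 4) → (22, 17)) = C(15, 11) · C(24, 11) = 1365 · 2496144 = 3407236560. Avoidance count = 51021117810 − 3407236560 = 47613881250.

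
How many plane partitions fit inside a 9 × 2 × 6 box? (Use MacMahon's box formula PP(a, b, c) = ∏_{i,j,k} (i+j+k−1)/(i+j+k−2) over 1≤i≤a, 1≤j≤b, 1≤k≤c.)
PP(9, 2, 6) = 5725720

Evaluate the triple product over i = 1..9, j = 1..2, k = 1..6. The factors are (2/1) · (3/2) · (4/3) · (5/4) · (6/5) · (7/6) · (3/2) · (4/3) · … (108 factors total). The numerators and denominators telescope so the product is an integer; carrying out the multiplication exactly gives PP(9, 2, 6) = 5725720.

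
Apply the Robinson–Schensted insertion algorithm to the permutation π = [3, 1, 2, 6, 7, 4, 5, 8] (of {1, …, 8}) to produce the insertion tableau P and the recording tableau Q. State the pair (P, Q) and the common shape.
P = [1, 2, 4, 5, 8] / [3, 6, 7];  Q = [1, 3, 4, 5, 8] / [2, 6, 7];  common shape = (5, 3)

Row-insert the values π_1, π_2, … into P one at a time, bumping the leftmost entry strictly greater than the inserted value down to the next row. The recording tableau Q records, in position (i, j), the step at which that cell was added to P.
  Insert 3 (step 1): P = [3];  Q = [1]
  Insert 1 (step 2): P = [1] / [3];  Q = [1] / [2]
  Insert 2 (step 3): P = [1, 2] / [3];  Q = [1, 3] / [2]
  Insert 6 (step 4): P = [1, 2, 6] / [3];  Q = [1, 3, 4] / [2]
  Insert 7 (step 5): P = [1, 2, 6, 7] / [3];  Q = [1, 3, 4, 5] / [2]
  Insert 4 (step 6): P = [1, 2, 4, 7] / [3, 6];  Q = [1, 3, 4, 5] / [2, 6]
  Insert 5 (step 7): P = [1, 2, 4, 5] / [3, 6, 7];  Q = [1, 3, 4, 5] / [2, 6, 7]
  Insert 8 (step 8): P = [1, 2, 4, 5, 8] / [3, 6, 7];  Q = [1, 3, 4, 5, 8] / [2, 6, 7]
Final shape: (5, 3).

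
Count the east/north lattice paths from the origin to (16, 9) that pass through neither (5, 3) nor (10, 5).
Number of paths = 966249

Inclusion–exclusion. Total paths: C(25, 16) = 2042975. Through P₁: C(8, 5)·C(17, 11) = 693056. Through P₂: C(15, 10)·C(10, 6) = 630630. Since P₁ is strictly southwest of P₂, a monotone path through both must visit P₁ then P₂; paths through both = C(8, 5)·C(7, 5)·C(10, 6) = 246960. Avoid both = 2042975 − 693056 − 630630 + 246960 = 966249.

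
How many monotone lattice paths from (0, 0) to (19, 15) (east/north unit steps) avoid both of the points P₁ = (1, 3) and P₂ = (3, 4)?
Number of paths = 1210123035

Inclusion–exclusion. Total paths: C(34, 19) = 1855967520. Through P₁: C(4, 1)·C(30, 18) = 345972900. Through P₂: C(7, 3)·C(27, 16) = 456326325. Since P₁ is strictly southwest of P₂, a monotone path through both must visit P₁ then P₂; paths through both = C(4, 1)·C(3, 2)·C(27, 16) = 156454740. Avoid both = 1855967520 − 345972900 − 456326325 + 156454740 = 1210123035.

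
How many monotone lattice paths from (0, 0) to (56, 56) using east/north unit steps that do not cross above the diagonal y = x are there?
C_56 = 6852456927844873497549658464312

These NE paths below the diagonal are counted by the Catalan number C_n = (1/(n + 1)) · C(2n, n). For n = 56: C_56 = (1/57) · C(112, 56) = 390590044887157789360330532465784/57 = 6852456927844873497549658464312.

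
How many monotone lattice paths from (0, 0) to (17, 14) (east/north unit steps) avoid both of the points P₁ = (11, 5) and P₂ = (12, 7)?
Number of paths = 213791757

Inclusion–exclusion. Total paths: C(31, 17) = 265182525. Through P₁: C(16, 11)·C(15, 6) = 21861840. Through P₂: C(19, 12)·C(12, 5) = 39907296. Since P₁ is strictly southwest of P₂, a monotone path through both must visit P₁ then P₂; paths through both = C(16, 11)·C(3, 1)·C(12, 5) = 10378368. Avoid both = 265182525 − 21861840 − 39907296 + 10378368 = 213791757.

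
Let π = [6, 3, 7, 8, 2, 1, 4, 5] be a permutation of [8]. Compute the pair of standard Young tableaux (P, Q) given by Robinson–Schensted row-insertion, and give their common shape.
P = [1, 4, 5] / [2, 7, 8] / [3] / [6];  Q = [1, 3, 4] / [2, 7, 8] / [5] / [6];  common shape = (3, 3, 1, 1)

Row-insert the values π_1, π_2, … into P one at a time, bumping the leftmost entry strictly greater than the inserted value down to the next row. The recording tableau Q records, in position (i, j), the step at which that cell was added to P.
  Insert 6 (step 1): P = [6];  Q = [1]
  Insert 3 (step 2): P = [3] / [6];  Q = [1] / [2]
  Insert 7 (step 3): P = [3, 7] / [6];  Q = [1, 3] / [2]
  Insert 8 (step 4): P = [3, 7, 8] / [6];  Q = [1, 3, 4] / [2]
  Insert 2 (step 5): P = [2, 7, 8] / [3] / [6];  Q = [1, 3, 4] / [2] / [5]
  Insert 1 (step 6): P = [1, 7, 8] / [2] / [3] / [6];  Q = [1, 3, 4] / [2] / [5] / [6]
  Insert 4 (step 7): P = [1, 4, 8] / [2, 7] / [3] / [6];  Q = [1, 3, 4] / [2, 7] / [5] / [6]
  Insert 5 (step 8): P = [1, 4, 5] / [2, 7, 8] / [3] / [6];  Q = [1, 3, 4] / [2, 7, 8] / [5] / [6]
Final shape: (3, 3, 1, 1).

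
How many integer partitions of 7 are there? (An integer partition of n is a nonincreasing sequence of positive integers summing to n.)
p(7) = 15

List all partitions of 7: 7, 6+1, 5+2, 5+1+1, 4+3, 4+2+1, 4+1+1+1, 3+3+1, 3+2+2, 3+2+1+1, 3+1+1+1+1, 2+2+2+1, 2+2+1+1+1, 2+1+1+1+1+1, 1+1+1+1+1+1+1. Counting them gives p(7) = 15.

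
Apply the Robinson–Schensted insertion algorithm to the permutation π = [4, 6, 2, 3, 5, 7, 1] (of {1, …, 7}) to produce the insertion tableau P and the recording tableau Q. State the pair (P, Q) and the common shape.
P = [1, 3, 5, 7] / [2, 6] / [4];  Q = [1, 2, 5, 6] / [3, 4] / [7];  common shape = (4, 2, 1)

Row-insert the values π_1, π_2, … into P one at a time, bumping the leftmost entry strictly greater than the inserted value down to the next row. The recording tableau Q records, in position (i, j), the step at which that cell was added to P.
  Insert 4 (step 1): P = [4];  Q = [1]
  Insert 6 (step 2): P = [4, 6];  Q = [1, 2]
  Insert 2 (step 3): P = [2, 6] / [4];  Q = [1, 2] / [3]
  Insert 3 (step 4): P = [2, 3] / [4, 6];  Q = [1, 2] / [3, 4]
  Insert 5 (step 5): P = [2, 3, 5] / [4, 6];  Q = [1, 2, 5] / [3, 4]
  Insert 7 (step 6): P = [2, 3, 5, 7] / [4, 6];  Q = [1, 2, 5, 6] / [3, 4]
  Insert 1 (step 7): P = [1, 3, 5, 7] / [2, 6] / [4];  Q = [1, 2, 5, 6] / [3, 4] / [7]
Final shape: (4, 2, 1).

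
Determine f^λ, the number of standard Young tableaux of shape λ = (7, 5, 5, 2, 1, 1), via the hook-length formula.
# SYT of shape (7, 5, 5, 2, 1, 1) = 452652200

Hook-length formula: f^λ = n! / Π hook(c), product over all cells c of the Young diagram. For λ = (7, 5, 5, 2, 1, 1), n = 21 boxes. Hook lengths by row (left-to-right, top-to-bottom): [12, 9, 7, 6, 5, 2, 1]; [9, 6, 4, 3, 2]; [8, 5, 3, 2, 1]; [4, 1]; [2]; [1]. Product of hooks = 112870195200. So f^λ = 21! / 112870195200 = 51090942171709440000 / 112870195200 = 452652200.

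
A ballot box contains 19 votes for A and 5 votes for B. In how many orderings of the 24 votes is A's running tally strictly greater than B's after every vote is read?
Strict-lead orderings = 24794

Total orderings of the 24 votes with 19 for A: C(24, 19) = 42504. By the Bertrand ballot formula (Cycle Lemma / reflection principle), the number of orderings in which A is strictly ahead of B throughout is (p − q)/(p + q) · C(p + q, p) = (19 − 5)/(19 + 5) · 42504 = 24794.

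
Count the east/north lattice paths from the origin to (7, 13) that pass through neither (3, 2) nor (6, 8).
Number of paths = 50892

Inclusion–exclusion. Total paths: C(20, 7) = 77520. Through P₁: C(5, 3)·C(15, 4) = 13650. Through P₂: C(14, 6)·C(6, 1) = 18018. Since P₁ is strictly southwest of P₂, a monotone path through both must visit P₁ then P₂; paths through both = C(5, 3)·C(9, 3)·C(6, 1) = 5040. Avoid both = 77520 − 13650 − 18018 + 5040 = 50892.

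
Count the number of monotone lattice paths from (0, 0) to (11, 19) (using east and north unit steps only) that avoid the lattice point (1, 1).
Number of paths = 28381080

Total paths from (0, 0) to (11, 19): C(30, 11) = 54627300. Paths through (1, 1): (paths (0, 0) → (1, 1)) × (paths (1, 1) → (11, 19)) = C(2, 1) · C(28, 10) = 2 · 13123110 = 26246220. Avoidance count = 54627300 − 26246220 = 28381080.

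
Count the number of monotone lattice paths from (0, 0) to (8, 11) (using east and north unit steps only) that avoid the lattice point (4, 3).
Number of paths = 58257

Total paths from (0, 0) to (8, 11): C(19, 8) = 75582. Paths through (4, 3): (paths (0, 0) → (4, 3)) × (paths (4, 3) → (8, 11)) = C(7, 4) · C(12, 4) = 35 · 495 = 17325. Avoidance count = 75582 − 17325 = 58257.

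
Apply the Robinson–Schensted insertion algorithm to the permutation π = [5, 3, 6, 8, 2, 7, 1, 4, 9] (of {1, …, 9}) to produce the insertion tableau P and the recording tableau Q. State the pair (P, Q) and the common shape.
P = [1, 4, 7, 9] / [2, 6] / [3, 8] / [5];  Q = [1, 3, 4, 9] / [2, 6] / [5, 8] / [7];  common shape = (4, 2, 2, 1)

Row-insert the values π_1, π_2, … into P one at a time, bumping the leftmost entry strictly greater than the inserted value down to the next row. The recording tableau Q records, in position (i, j), the step at which that cell was added to P.
  Insert 5 (step 1): P = [5];  Q = [1]
  Insert 3 (step 2): P = [3] / [5];  Q = [1] / [2]
  Insert 6 (step 3): P = [3, 6] / [5];  Q = [1, 3] / [2]
  Insert 8 (step 4): P = [3, 6, 8] / [5];  Q = [1, 3, 4] / [2]
  Insert 2 (step 5): P = [2, 6, 8] / [3] / [5];  Q = [1, 3, 4] / [2] / [5]
  Insert 7 (step 6): P = [2, 6, 7] / [3, 8] / [5];  Q = [1, 3, 4] / [2, 6] / [5]
  Insert 1 (step 7): P = [1, 6, 7] / [2, 8] / [3] / [5];  Q = [1, 3, 4] / [2, 6] / [5] / [7]
  Insert 4 (step 8): P = [1, 4, 7] / [2, 6] / [3, 8] / [5];  Q = [1, 3, 4] / [2, 6] / [5, 8] / [7]
  Insert 9 (step 9): P = [1, 4, 7, 9] / [2, 6] / [3, 8] / [5];  Q = [1, 3, 4, 9] / [2, 6] / [5, 8] / [7]
Final shape: (4, 2, 2, 1).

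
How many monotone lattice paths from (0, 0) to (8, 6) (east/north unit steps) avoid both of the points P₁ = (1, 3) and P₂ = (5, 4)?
Number of paths = 1463

Inclusion–exclusion. Total paths: C(14, 8) = 3003. Through P₁: C(4, 1)·C(10, 7) = 480. Through P₂: C(9, 5)·C(5, 3) = 1260. Since P₁ is strictly southwest of P₂, a monotone path through both must visit P₁ then P₂; paths through both = C(4, 1)·C(5, 4)·C(5, 3) = 200. Avoid both = 3003 − 480 − 1260 + 200 = 1463.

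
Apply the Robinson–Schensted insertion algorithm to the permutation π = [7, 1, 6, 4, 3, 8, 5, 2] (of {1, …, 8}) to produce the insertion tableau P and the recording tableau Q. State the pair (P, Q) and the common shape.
P = [1, 2, 5] / [3, 8] / [4] / [6] / [7];  Q = [1, 3, 6] / [2, 7] / [4] / [5] / [8];  common shape = (3, 2, 1, 1, 1)

Row-insert the values π_1, π_2, … into P one at a time, bumping the leftmost entry strictly greater than the inserted value down to the next row. The recording tableau Q records, in position (i, j), the step at which that cell was added to P.
  Insert 7 (step 1): P = [7];  Q = [1]
  Insert 1 (step 2): P = [1] / [7];  Q = [1] / [2]
  Insert 6 (step 3): P = [1, 6] / [7];  Q = [1, 3] / [2]
  Insert 4 (step 4): P = [1, 4] / [6] / [7];  Q = [1, 3] / [2] / [4]
  Insert 3 (step 5): P = [1, 3] / [4] / [6] / [7];  Q = [1, 3] / [2] / [4] / [5]
  Insert 8 (step 6): P = [1, 3, 8] / [4] / [6] / [7];  Q = [1, 3, 6] / [2] / [4] / [5]
  Insert 5 (step 7): P = [1, 3, 5] / [4, 8] / [6] / [7];  Q = [1, 3, 6] / [2, 7] / [4] / [5]
  Insert 2 (step 8): P = [1, 2, 5] / [3, 8] / [4] / [6] / [7];  Q = [1, 3, 6] / [2, 7] / [4] / [5] / [8]
Final shape: (3, 2, 1, 1, 1).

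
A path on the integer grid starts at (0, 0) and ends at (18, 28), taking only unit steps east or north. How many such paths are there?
Number of paths = 2818953098830

A monotone lattice path from (0, 0) to (18, 28) consists of 18 east steps and 28 north steps in some order, so it is determined by which 18 of the 46 steps are east. The count is C(46, 18) = 2818953098830.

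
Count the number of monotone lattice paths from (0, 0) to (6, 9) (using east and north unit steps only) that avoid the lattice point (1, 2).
Number of paths = 2629

Total paths from (0, 0) to (6, 9): C(15, 6) = 5005. Paths through (1, 2): (paths (0, 0) → (1, 2)) × (paths (1, 2) → (6, 9)) = C(3, 1) · C(12, 5) = 3 · 792 = 2376. Avoidance count = 5005 − 2376 = 2629.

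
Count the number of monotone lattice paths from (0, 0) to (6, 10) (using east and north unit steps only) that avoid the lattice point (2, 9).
Number of paths = 7733

Total paths from (0, 0) to (6, 10): C(16, 6) = 8008. Paths through (2, 9): (paths (0, 0) → (2, 9)) × (paths (2, 9) → (6, 10)) = C(11, 2) · C(5, 4) = 55 · 5 = 275. Avoidance count = 8008 − 275 = 7733.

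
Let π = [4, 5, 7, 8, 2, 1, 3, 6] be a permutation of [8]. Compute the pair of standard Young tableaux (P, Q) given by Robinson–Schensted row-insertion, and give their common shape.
P = [1, 3, 6, 8] / [2, 5, 7] / [4];  Q = [1, 2, 3, 4] / [5, 7, 8] / [6];  common shape = (4, 3, 1)

Row-insert the values π_1, π_2, … into P one at a time, bumping the leftmost entry strictly greater than the inserted value down to the next row. The recording tableau Q records, in position (i, j), the step at which that cell was added to P.
  Insert 4 (step 1): P = [4];  Q = [1]
  Insert 5 (step 2): P = [4, 5];  Q = [1, 2]
  Insert 7 (step 3): P = [4, 5, 7];  Q = [1, 2, 3]
  Insert 8 (step 4): P = [4, 5, 7, 8];  Q = [1, 2, 3, 4]
  Insert 2 (step 5): P = [2, 5, 7, 8] / [4];  Q = [1, 2, 3, 4] / [5]
  Insert 1 (step 6): P = [1, 5, 7, 8] / [2] / [4];  Q = [1, 2, 3, 4] / [5] / [6]
  Insert 3 (step 7): P = [1, 3, 7, 8] / [2, 5] / [4];  Q = [1, 2, 3, 4] / [5, 7] / [6]
  Insert 6 (step 8): P = [1, 3, 6, 8] / [2, 5, 7] / [4];  Q = [1, 2, 3, 4] / [5, 7, 8] / [6]
Final shape: (4, 3, 1).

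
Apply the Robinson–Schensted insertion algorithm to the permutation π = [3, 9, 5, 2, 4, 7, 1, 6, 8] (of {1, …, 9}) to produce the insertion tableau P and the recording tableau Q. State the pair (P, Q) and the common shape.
P = [1, 4, 6, 8] / [2, 5, 7] / [3] / [9];  Q = [1, 2, 6, 9] / [3, 5, 8] / [4] / [7];  common shape = (4, 3, 1, 1)

Row-insert the values π_1, π_2, … into P one at a time, bumping the leftmost entry strictly greater than the inserted value down to the next row. The recording tableau Q records, in position (i, j), the step at which that cell was added to P.
  Insert 3 (step 1): P = [3];  Q = [1]
  Insert 9 (step 2): P = [3, 9];  Q = [1, 2]
  Insert 5 (step 3): P = [3, 5] / [9];  Q = [1, 2] / [3]
  Insert 2 (step 4): P = [2, 5] / [3] / [9];  Q = [1, 2] / [3] / [4]
  Insert 4 (step 5): P = [2, 4] / [3, 5] / [9];  Q = [1, 2] / [3, 5] / [4]
  Insert 7 (step 6): P = [2, 4, 7] / [3, 5] / [9];  Q = [1, 2, 6] / [3, 5] / [4]
  Insert 1 (step 7): P = [1, 4, 7] / [2, 5] / [3] / [9];  Q = [1, 2, 6] / [3, 5] / [4] / [7]
  Insert 6 (step 8): P = [1, 4, 6] / [2, 5, 7] / [3] / [9];  Q = [1, 2, 6] / [3, 5, 8] / [4] / [7]
  Insert 8 (step 9): P = [1, 4, 6, 8] / [2, 5, 7] / [3] / [9];  Q = [1, 2, 6, 9] / [3, 5, 8] / [4] / [7]
Final shape: (4, 3, 1, 1).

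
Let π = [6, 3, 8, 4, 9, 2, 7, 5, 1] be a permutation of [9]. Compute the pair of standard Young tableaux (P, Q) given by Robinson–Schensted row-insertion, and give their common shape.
P = [1, 4, 5] / [2, 7, 9] / [3, 8] / [6];  Q = [1, 3, 5] / [2, 4, 7] / [6, 8] / [9];  common shape = (3, 3, 2, 1)

Row-insert the values π_1, π_2, … into P one at a time, bumping the leftmost entry strictly greater than the inserted value down to the next row. The recording tableau Q records, in position (i, j), the step at which that cell was added to P.
  Insert 6 (step 1): P = [6];  Q = [1]
  Insert 3 (step 2): P = [3] / [6];  Q = [1] / [2]
  Insert 8 (step 3): P = [3, 8] / [6];  Q = [1, 3] / [2]
  Insert 4 (step 4): P = [3, 4] / [6, 8];  Q = [1, 3] / [2, 4]
  Insert 9 (step 5): P = [3, 4, 9] / [6, 8];  Q = [1, 3, 5] / [2, 4]
  Insert 2 (step 6): P = [2, 4, 9] / [3, 8] / [6];  Q = [1, 3, 5] / [2, 4] / [6]
  Insert 7 (step 7): P = [2, 4, 7] / [3, 8, 9] / [6];  Q = [1, 3, 5] / [2, 4, 7] / [6]
  Insert 5 (step 8): P = [2, 4, 5] / [3, 7, 9] / [6, 8];  Q = [1, 3, 5] / [2, 4, 7] / [6, 8]
  Insert 1 (step 9): P = [1, 4, 5] / [2, 7, 9] / [3, 8] / [6];  Q = [1, 3, 5] / [2, 4, 7] / [6, 8] / [9]
Final shape: (3, 3, 2, 1).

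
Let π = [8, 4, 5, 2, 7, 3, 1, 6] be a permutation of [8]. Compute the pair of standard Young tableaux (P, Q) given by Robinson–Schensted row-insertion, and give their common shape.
P = [1, 3, 6] / [2, 5, 7] / [4] / [8];  Q = [1, 3, 5] / [2, 6, 8] / [4] / [7];  common shape = (3, 3, 1, 1)

Row-insert the values π_1, π_2, … into P one at a time, bumping the leftmost entry strictly greater than the inserted value down to the next row. The recording tableau Q records, in position (i, j), the step at which that cell was added to P.
  Insert 8 (step 1): P = [8];  Q = [1]
  Insert 4 (step 2): P = [4] / [8];  Q = [1] / [2]
  Insert 5 (step 3): P = [4, 5] / [8];  Q = [1, 3] / [2]
  Insert 2 (step 4): P = [2, 5] / [4] / [8];  Q = [1, 3] / [2] / [4]
  Insert 7 (step 5): P = [2, 5, 7] / [4] / [8];  Q = [1, 3, 5] / [2] / [4]
  Insert 3 (step 6): P = [2, 3, 7] / [4, 5] / [8];  Q = [1, 3, 5] / [2, 6] / [4]
  Insert 1 (step 7): P = [1, 3, 7] / [2, 5] / [4] / [8];  Q = [1, 3, 5] / [2, 6] / [4] / [7]
  Insert 6 (step 8): P = [1, 3, 6] / [2, 5, 7] / [4] / [8];  Q = [1, 3, 5] / [2, 6, 8] / [4] / [7]
Final shape: (3, 3, 1, 1).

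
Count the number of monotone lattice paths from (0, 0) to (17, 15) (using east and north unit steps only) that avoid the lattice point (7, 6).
Number of paths = 407202072

Total paths from (0, 0) to (17, 15): C(32, 17) = 565722720. Paths through (7, 6): (paths (0, 0) → (7, 6)) × (paths (7, 6) → (17, 15)) = C(13, 7) · C(19, 10) = 1716 · 92378 = 158520648. Avoidance count = 565722720 − 158520648 = 407202072.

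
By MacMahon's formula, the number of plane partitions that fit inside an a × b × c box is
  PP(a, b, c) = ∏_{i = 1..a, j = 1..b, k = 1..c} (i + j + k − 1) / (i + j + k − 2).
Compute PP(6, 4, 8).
PP(6, 4, 8) = 90474964580

Evaluate the triple product over i = 1..6, j = 1..4, k = 1..8. The factors are (2/1) · (3/2) · (4/3) · (5/4) · (6/5) · (7/6) · (8/7) · (9/8) · … (192 factors total). The numerators and denominators telescope so the product is an integer; carrying out the multiplication exactly gives PP(6, 4, 8) = 90474964580.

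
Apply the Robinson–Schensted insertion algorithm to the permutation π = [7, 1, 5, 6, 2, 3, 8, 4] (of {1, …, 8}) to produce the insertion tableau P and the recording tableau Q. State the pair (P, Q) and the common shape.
P = [1, 2, 3, 4] / [5, 6, 8] / [7];  Q = [1, 3, 4, 7] / [2, 6, 8] / [5];  common shape = (4, 3, 1)

Row-insert the values π_1, π_2, … into P one at a time, bumping the leftmost entry strictly greater than the inserted value down to the next row. The recording tableau Q records, in position (i, j), the step at which that cell was added to P.
  Insert 7 (step 1): P = [7];  Q = [1]
  Insert 1 (step 2): P = [1] / [7];  Q = [1] / [2]
  Insert 5 (step 3): P = [1, 5] / [7];  Q = [1, 3] / [2]
  Insert 6 (step 4): P = [1, 5, 6] / [7];  Q = [1, 3, 4] / [2]
  Insert 2 (step 5): P = [1, 2, 6] / [5] / [7];  Q = [1, 3, 4] / [2] / [5]
  Insert 3 (step 6): P = [1, 2, 3] / [5, 6] / [7];  Q = [1, 3, 4] / [2, 6] / [5]
  Insert 8 (step 7): P = [1, 2, 3, 8] / [5, 6] / [7];  Q = [1, 3, 4, 7] / [2, 6] / [5]
  Insert 4 (step 8): P = [1, 2, 3, 4] / [5, 6, 8] / [7];  Q = [1, 3, 4, 7] / [2, 6, 8] / [5]
Final shape: (4, 3, 1).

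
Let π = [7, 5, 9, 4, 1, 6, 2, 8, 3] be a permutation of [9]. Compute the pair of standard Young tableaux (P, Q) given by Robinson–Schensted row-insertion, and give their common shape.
P = [1, 2, 3] / [4, 6, 8] / [5, 9] / [7];  Q = [1, 3, 8] / [2, 6, 9] / [4, 7] / [5];  common shape = (3, 3, 2, 1)

Row-insert the values π_1, π_2, … into P one at a time, bumping the leftmost entry strictly greater than the inserted value down to the next row. The recording tableau Q records, in position (i, j), the step at which that cell was added to P.
  Insert 7 (step 1): P = [7];  Q = [1]
  Insert 5 (step 2): P = [5] / [7];  Q = [1] / [2]
  Insert 9 (step 3): P = [5, 9] / [7];  Q = [1, 3] / [2]
  Insert 4 (step 4): P = [4, 9] / [5] / [7];  Q = [1, 3] / [2] / [4]
  Insert 1 (step 5): P = [1, 9] / [4] / [5] / [7];  Q = [1, 3] / [2] / [4] / [5]
  Insert 6 (step 6): P = [1, 6] / [4, 9] / [5] / [7];  Q = [1, 3] / [2, 6] / [4] / [5]
  Insert 2 (step 7): P = [1, 2] / [4, 6] / [5, 9] / [7];  Q = [1, 3] / [2, 6] / [4, 7] / [5]
  Insert 8 (step 8): P = [1, 2, 8] / [4, 6] / [5, 9] / [7];  Q = [1, 3, 8] / [2, 6] / [4, 7] / [5]
  Insert 3 (step 9): P = [1, 2, 3] / [4, 6, 8] / [5, 9] / [7];  Q = [1, 3, 8] / [2, 6, 9] / [4, 7] / [5]
Final shape: (3, 3, 2, 1).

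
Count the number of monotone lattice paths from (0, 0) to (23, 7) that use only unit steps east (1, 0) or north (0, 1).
Number of paths = 2035800

A monotone lattice path from (0, 0) to (23, 7) consists of 23 east steps and 7 north steps in some order, so it is determined by which 23 of the 30 steps are east. The count is C(30, 23) = 2035800.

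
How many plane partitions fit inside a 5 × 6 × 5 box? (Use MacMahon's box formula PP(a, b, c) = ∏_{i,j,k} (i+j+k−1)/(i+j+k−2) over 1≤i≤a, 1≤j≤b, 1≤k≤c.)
PP(5, 6, 5) = 3184461423

Evaluate the triple product over i = 1..5, j = 1..6, k = 1..5. The factors are (2/1) · (3/2) · (4/3) · (5/4) · (6/5) · (3/2) · (4/3) · (5/4) · … (150 factors total). The numerators and denominators telescope so the product is an integer; carrying out the multiplication exactly gives PP(5, 6, 5) = 3184461423.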